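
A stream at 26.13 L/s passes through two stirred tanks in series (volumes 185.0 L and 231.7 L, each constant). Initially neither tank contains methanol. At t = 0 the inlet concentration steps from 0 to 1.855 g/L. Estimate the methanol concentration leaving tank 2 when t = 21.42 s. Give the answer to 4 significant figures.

Time constants: τᵢ = Vᵢ/Q for each well-mixed tank.
τ₁ = 185.0/26.13 = 7.07998 s; τ₂ = 231.7/26.13 = 8.86720 s.
Tank 1: C₁ = C_in(1 − e^(−t/τ₁)). Tank 2 (τ₁ ≠ τ₂): C₂ = C_in[1 − (τ₁ e^(−t/τ₁) − τ₂ e^(−t/τ₂))/(τ₁ − τ₂)].
At t = 21.42: e^(−t/τ₁) = 0.0485369, e^(−t/τ₂) = 0.0893098.
C₂ = 1.855·[1 − (7.07998·0.0485369 − 8.86720·0.0893098)/(-1.78722)] = 1.855·0.749170 = 1.38971 g/L.

1.390 g/L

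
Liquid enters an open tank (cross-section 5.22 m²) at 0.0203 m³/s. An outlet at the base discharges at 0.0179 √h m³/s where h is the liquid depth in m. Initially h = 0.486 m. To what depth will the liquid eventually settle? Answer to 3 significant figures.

Volume balance on the tank: A dh/dt = Q_in − 0.0179 √h. At steady state dh/dt = 0:
Q_in = 0.0179 √h_ss ⇒ √h_ss = 0.0203/0.0179 = 1.1341.
h_ss = 1.1341² = 1.2861 m. (Since h₀ = 0.486 m < h_ss, the level will rise toward this value.)

1.29 m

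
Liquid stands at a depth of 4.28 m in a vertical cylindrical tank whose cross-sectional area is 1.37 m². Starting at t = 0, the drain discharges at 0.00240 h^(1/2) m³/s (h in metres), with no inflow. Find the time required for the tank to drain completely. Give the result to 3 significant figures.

2360 s

Mass balance (ρ constant): A dh/dt = −0.00240 √h.
This is separable: 2 d(√h)/dt = −0.00240/A, so √h = √h₀ − (0.00240/(2A)) t.
Set h = 0: 2√h₀ = (0.00240/A) t_empty ⇒ t_empty = 2A√h₀/0.00240.
t_empty = 2·1.37·√4.28/0.00240 = 2.7400·2.0688/0.00240 = 2361.9 s.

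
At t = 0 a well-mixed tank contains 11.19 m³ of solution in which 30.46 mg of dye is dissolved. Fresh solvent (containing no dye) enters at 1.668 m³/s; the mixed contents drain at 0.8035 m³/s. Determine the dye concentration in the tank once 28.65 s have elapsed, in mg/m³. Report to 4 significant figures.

0.2862 mg/m³

Let m(t) be the amount of dye. Volume: V(t) = V₀ + (Q_in − Q_out) t = 11.19 + 0.864500 t; V(28.65) = 35.9579 m³.
Species balance (pure solvent in): dm/dt = −Q_out · m/V(t).
Separate: dm/m = −Q_out dt/V(t) ⇒ ln(m/m₀) = −(Q_out/(Q_in−Q_out)) ln(V/V₀).
m = m₀ (V₀/V)^(Q_out/(Q_in−Q_out)) = 30.46 × (11.19/35.9579)^(0.929439) = 10.2929 mg.
C = m/V = 10.2929/35.9579 = 0.286248 mg/m³.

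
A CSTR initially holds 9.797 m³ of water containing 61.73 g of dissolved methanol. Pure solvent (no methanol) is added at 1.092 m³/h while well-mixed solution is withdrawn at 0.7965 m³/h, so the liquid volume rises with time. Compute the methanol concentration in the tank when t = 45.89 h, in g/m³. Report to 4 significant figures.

Let m(t) be the amount of methanol. Volume: V(t) = V₀ + (Q_in − Q_out) t = 9.797 + 0.295500 t; V(45.89) = 23.3575 m³.
No methanol enters, so dm/dt = −Q_out · (m/V).
Separate: dm/m = −Q_out dt/V(t) ⇒ ln(m/m₀) = −(Q_out/(Q_in−Q_out)) ln(V/V₀).
m = m₀ (V₀/V)^(Q_out/(Q_in−Q_out)) = 61.73 × (9.797/23.3575)^(2.69543) = 5.93500 g.
C = m/V = 5.93500/23.3575 = 0.254094 g/m³.

0.2541 g/m³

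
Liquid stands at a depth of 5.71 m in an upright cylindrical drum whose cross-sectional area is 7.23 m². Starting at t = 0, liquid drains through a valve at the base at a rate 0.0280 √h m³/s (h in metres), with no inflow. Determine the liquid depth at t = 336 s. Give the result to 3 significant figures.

A dh/dt = −Q_out = −0.0280 √h.
This is separable: 2 d(√h)/dt = −0.0280/A, so √h = √h₀ − (0.0280/(2A)) t.
√h = √5.71 − 0.0280·336/(2·7.23) = 2.3896 − 0.65062 = 1.7389.
h = 1.7389² = 3.0239 m.

3.02 m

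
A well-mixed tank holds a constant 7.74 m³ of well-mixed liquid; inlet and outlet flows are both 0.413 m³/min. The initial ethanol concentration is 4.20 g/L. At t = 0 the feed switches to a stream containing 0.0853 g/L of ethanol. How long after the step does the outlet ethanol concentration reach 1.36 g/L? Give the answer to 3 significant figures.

22.0 min

Mass balance on the solute (V constant): V dC/dt = Q(C_in − C), so τ = V/Q = 18.741 min.
C(t) = C_in + (C₀ − C_in) e^(−t/τ). Set C = 1.36 and solve for t:
e^(−t/τ) = (C − C_in)/(C₀ − C_in) = (1.36 − 0.0853)/(4.20 − 0.0853) = 0.30979
t = −τ ln(…) = 18.741 × 1.1719 = 21.962 min.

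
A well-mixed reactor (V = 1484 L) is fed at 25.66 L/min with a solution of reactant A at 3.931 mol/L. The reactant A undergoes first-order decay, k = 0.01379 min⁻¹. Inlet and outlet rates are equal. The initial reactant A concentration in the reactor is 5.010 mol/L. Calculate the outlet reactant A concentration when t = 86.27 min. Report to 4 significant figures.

2.380 mol/L

Accumulation = in − out − consumed: V dC/dt = Q C_in − Q C − k V C.
This is linear with rate a = Q/V + k = 0.0310811 min⁻¹.
C_ss = Q C_in/(Q + kV) = 2.18690 mol/L; C(t) = C_ss + (C₀ − C_ss) e^(−a t).
C(86.27) = 2.18690 + (2.82310)·e^(−0.0310811·86.27) = 2.18690 + (2.82310)·0.0684695 = 2.38020 mol/L.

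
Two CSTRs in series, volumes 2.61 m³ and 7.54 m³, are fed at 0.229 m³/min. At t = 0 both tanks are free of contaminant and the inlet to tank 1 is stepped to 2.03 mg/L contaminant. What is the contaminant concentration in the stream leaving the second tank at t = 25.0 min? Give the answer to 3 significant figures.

0.697 mg/L

Species balance on tank i: dCᵢ/dt = (Cᵢ₋₁ − Cᵢ)/τᵢ with τᵢ = Vᵢ/Q.
τ₁ = 2.61/0.229 = 11.397 min; τ₂ = 7.54/0.229 = 32.926 min.
Solving the cascade with C₁(0)=C₂(0)=0 gives C₂(t) = C_in[1 − (τ₁ e^(−t/τ₁) − τ₂ e^(−t/τ₂))/(τ₁ − τ₂)].
At t = 25.0: e^(−t/τ₁) = 0.11153, e^(−t/τ₂) = 0.46800.
C₂ = 2.03·[1 − (11.397·0.11153 − 32.926·0.46800)/(-21.528)] = 2.03·0.34328 = 0.69685 mg/L.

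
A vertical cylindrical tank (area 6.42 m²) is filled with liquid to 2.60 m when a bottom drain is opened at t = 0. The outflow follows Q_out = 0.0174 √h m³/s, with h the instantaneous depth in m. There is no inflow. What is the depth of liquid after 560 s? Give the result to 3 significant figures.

0.729 m

With no inflow, A dh/dt = −0.0174 √h.
Separate and integrate: 2(√h − √h₀) = −(0.0174/A) t.
√h = √2.60 − 0.0174·560/(2·6.42) = 1.6125 − 0.75888 = 0.85357.
h = 0.85357² = 0.72859 m.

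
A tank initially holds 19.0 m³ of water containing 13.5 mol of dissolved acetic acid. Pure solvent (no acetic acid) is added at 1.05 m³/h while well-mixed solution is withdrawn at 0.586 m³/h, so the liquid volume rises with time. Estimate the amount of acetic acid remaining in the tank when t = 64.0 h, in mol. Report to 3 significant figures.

Total volume: dV/dt = Q_in − Q_out = 0.46400 m³/h, so V(t) = 19.0 + 0.46400 t and V(64.0) = 48.696 m³.
Species balance (pure solvent in): dm/dt = −Q_out · m/V(t).
dm/m = −Q_out dt/(V₀ + 0.46400 t); integrating gives ln(m/m₀) = −(Q_out/(Q_in−Q_out)) ln(V/V₀).
m = m₀ (V₀/V)^(Q_out/(Q_in−Q_out)) = 13.5 × (19.0/48.696)^(1.2629) = 4.1127 mol.

4.11 mol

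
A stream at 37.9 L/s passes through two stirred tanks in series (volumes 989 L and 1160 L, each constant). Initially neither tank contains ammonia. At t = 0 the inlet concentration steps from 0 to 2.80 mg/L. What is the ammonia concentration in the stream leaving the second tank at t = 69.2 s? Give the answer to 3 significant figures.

Time constants: τᵢ = Vᵢ/Q for each well-mixed tank.
τ₁ = 989/37.9 = 26.095 s; τ₂ = 1160/37.9 = 30.607 s.
Solving the cascade with C₁(0)=C₂(0)=0 gives C₂(t) = C_in[1 − (τ₁ e^(−t/τ₁) − τ₂ e^(−t/τ₂))/(τ₁ − τ₂)].
At t = 69.2: e^(−t/τ₁) = 0.070521, e^(−t/τ₂) = 0.10425.
C₂ = 2.80·[1 − (26.095·0.070521 − 30.607·0.10425)/(-4.5119)] = 2.80·0.70065 = 1.9618 mg/L.

1.96 mg/L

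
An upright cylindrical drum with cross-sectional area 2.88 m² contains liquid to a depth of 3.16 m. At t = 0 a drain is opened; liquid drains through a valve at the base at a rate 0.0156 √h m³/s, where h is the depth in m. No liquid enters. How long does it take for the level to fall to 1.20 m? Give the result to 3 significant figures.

With no inflow, A dh/dt = −0.0156 √h.
∫ h^(−1/2) dh = −(0.0156/A) ∫ dt, giving 2√h = 2√h₀ − (0.0156/A) t.
t = 2A(√h₀ − √h)/0.0156 = 2·2.88·(√3.16 − √1.20)/0.0156
  = 5.7600 × (1.7776 − 1.0954) / 0.0156 = 251.89 s.

252 s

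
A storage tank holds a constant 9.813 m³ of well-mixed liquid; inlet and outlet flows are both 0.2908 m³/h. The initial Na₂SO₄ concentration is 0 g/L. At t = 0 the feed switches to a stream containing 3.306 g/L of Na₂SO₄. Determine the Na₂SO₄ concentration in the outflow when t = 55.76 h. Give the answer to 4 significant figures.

Transient balance on the dissolved component: V dC/dt = Q(C_in − C).
Rewrite as dC/dt + C/τ = C_in/τ, τ = V/Q = 33.7448 h.
C approaches C_in exponentially: C(t) = C_in + (C₀ − C_in) e^(−t/τ).
C(55.76) = 3.306 + (0 − 3.306)·e^(−55.76/33.7448) = 3.306 + (-3.30600)·0.191589 = 2.67261 g/L.

2.673 g/L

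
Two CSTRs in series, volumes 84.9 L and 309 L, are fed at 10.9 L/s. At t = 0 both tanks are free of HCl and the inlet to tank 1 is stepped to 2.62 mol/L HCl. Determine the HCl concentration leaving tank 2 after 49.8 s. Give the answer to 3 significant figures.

Each tank obeys Vᵢ dCᵢ/dt = Q(Cᵢ₋₁ − Cᵢ), so τᵢ = Vᵢ/Q.
τ₁ = 84.9/10.9 = 7.7890 s; τ₂ = 309/10.9 = 28.349 s.
Tank 1: C₁ = C_in(1 − e^(−t/τ₁)). Tank 2 (τ₁ ≠ τ₂): C₂ = C_in[1 − (τ₁ e^(−t/τ₁) − τ₂ e^(−t/τ₂))/(τ₁ − τ₂)].
At t = 49.8: e^(−t/τ₁) = 0.0016722, e^(−t/τ₂) = 0.17261.
C₂ = 2.62·[1 − (7.7890·0.0016722 − 28.349·0.17261)/(-20.560)] = 2.62·0.76263 = 1.9981 mol/L.

2.00 mol/L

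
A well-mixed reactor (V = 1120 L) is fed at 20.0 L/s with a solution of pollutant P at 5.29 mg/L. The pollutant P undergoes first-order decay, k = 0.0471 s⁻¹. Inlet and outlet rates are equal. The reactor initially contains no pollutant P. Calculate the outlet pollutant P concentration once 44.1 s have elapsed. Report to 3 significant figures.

Accumulation = in − out − consumed: V dC/dt = Q C_in − Q C − k V C.
dC/dt = (Q/V) C_in − (Q/V + k) C; effective rate a = Q/V + k = 0.017857 + 0.0471 = 0.064957 s⁻¹.
C_ss = Q C_in/(Q + kV) = 1.4543 mg/L; C(t) = C_ss + (C₀ − C_ss) e^(−a t).
C(44.1) = 1.4543 + (-1.4543)·e^(−0.064957·44.1) = 1.4543 + (-1.4543)·0.057005 = 1.3714 mg/L.

1.37 mg/L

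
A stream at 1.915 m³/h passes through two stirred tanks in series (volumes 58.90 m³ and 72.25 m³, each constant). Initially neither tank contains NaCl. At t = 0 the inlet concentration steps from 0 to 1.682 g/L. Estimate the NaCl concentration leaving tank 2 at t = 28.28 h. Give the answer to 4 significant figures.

0.3392 g/L

Each tank obeys Vᵢ dCᵢ/dt = Q(Cᵢ₋₁ − Cᵢ), so τᵢ = Vᵢ/Q.
τ₁ = 58.90/1.915 = 30.7572 h; τ₂ = 72.25/1.915 = 37.7285 h.
Tank 1: C₁ = C_in(1 − e^(−t/τ₁)). Tank 2 (τ₁ ≠ τ₂): C₂ = C_in[1 − (τ₁ e^(−t/τ₁) − τ₂ e^(−t/τ₂))/(τ₁ − τ₂)].
At t = 28.28: e^(−t/τ₁) = 0.398734, e^(−t/τ₂) = 0.472571.
C₂ = 1.682·[1 − (30.7572·0.398734 − 37.7285·0.472571)/(-6.97128)] = 1.682·0.201661 = 0.339194 g/L.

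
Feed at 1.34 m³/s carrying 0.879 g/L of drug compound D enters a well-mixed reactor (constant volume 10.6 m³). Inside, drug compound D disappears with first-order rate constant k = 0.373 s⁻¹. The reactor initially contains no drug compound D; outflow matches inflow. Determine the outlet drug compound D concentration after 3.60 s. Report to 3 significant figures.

0.186 g/L

Accumulation = in − out − consumed: V dC/dt = Q C_in − Q C − k V C.
This is linear with rate a = Q/V + k = 0.49942 s⁻¹.
C_ss = Q C_in/(Q + kV) = 0.22250 g/L; C(t) = C_ss + (C₀ − C_ss) e^(−a t).
C(3.60) = 0.22250 + (-0.22250)·e^(−0.49942·3.60) = 0.22250 + (-0.22250)·0.16565 = 0.18564 g/L.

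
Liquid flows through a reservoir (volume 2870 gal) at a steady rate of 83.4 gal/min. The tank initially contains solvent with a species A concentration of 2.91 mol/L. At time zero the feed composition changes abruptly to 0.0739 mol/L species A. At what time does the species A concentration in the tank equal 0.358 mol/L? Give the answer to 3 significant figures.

79.2 min

Species balance: V dC/dt = Q(C_in − C) ⇒ τ = V/Q = 34.412 min.
C(t) = C_in + (C₀ − C_in) e^(−t/τ). Set C = 0.358 and solve for t:
e^(−t/τ) = (C − C_in)/(C₀ − C_in) = (0.358 − 0.0739)/(2.91 − 0.0739) = 0.10017
t = −τ ln(…) = 34.412 × 2.3009 = 79.178 min.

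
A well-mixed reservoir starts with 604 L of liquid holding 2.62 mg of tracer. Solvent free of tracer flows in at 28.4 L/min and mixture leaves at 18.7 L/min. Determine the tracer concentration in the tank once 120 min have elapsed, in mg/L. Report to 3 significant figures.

Total volume: dV/dt = Q_in − Q_out = 9.7000 L/min, so V(t) = 604 + 9.7000 t and V(120) = 1768.0 L.
No tracer enters, so dm/dt = −Q_out · (m/V).
dm/m = −Q_out dt/(V₀ + 9.7000 t); integrating gives ln(m/m₀) = −(Q_out/(Q_in−Q_out)) ln(V/V₀).
m = m₀ (V₀/V)^(Q_out/(Q_in−Q_out)) = 2.62 × (604/1768.0)^(1.9278) = 0.33042 mg.
C = m/V = 0.33042/1768.0 = 0.00018689 mg/L.

0.000187 mg/L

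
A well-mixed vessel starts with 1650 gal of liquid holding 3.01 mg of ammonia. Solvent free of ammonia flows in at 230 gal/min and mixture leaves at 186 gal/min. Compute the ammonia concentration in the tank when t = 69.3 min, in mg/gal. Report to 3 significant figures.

Total volume: dV/dt = Q_in − Q_out = 44.000 gal/min, so V(t) = 1650 + 44.000 t and V(69.3) = 4699.2 gal.
No ammonia enters, so dm/dt = −Q_out · (m/V).
Separate: dm/m = −Q_out dt/V(t) ⇒ ln(m/m₀) = −(Q_out/(Q_in−Q_out)) ln(V/V₀).
m = m₀ (V₀/V)^(Q_out/(Q_in−Q_out)) = 3.01 × (1650/4699.2)^(4.2273) = 0.036066 mg.
C = m/V = 0.036066/4699.2 = 7.6750e-06 mg/gal.

7.67e-06 mg/gal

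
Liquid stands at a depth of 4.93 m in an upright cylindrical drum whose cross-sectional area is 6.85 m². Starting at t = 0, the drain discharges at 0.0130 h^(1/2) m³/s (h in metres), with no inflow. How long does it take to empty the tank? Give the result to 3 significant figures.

With no inflow, A dh/dt = −0.0130 √h.
∫ h^(−1/2) dh = −(0.0130/A) ∫ dt, giving 2√h = 2√h₀ − (0.0130/A) t.
Tank is empty when √h = 0: t_empty = 2A√h₀/0.0130.
t_empty = 2·6.85·√4.93/0.0130 = 13.700·2.2204/0.0130 = 2339.9 s.

2340 s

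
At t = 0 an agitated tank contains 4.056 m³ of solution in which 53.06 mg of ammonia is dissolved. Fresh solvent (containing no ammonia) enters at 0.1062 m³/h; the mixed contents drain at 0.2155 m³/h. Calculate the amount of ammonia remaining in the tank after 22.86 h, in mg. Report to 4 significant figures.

8.038 mg

Total volume: dV/dt = Q_in − Q_out = -0.109300 m³/h, so V(t) = 4.056 − 0.109300 t and V(22.86) = 1.55740 m³.
Solute balance: dm/dt = 0 − Q_out C = −Q_out m/V(t).
Separate: dm/m = −Q_out dt/V(t) ⇒ ln(m/m₀) = −(Q_out/(Q_in−Q_out)) ln(V/V₀).
m = m₀ (V₀/V)^(Q_out/(Q_in−Q_out)) = 53.06 × (4.056/1.55740)^(-1.97164) = 8.03828 mg.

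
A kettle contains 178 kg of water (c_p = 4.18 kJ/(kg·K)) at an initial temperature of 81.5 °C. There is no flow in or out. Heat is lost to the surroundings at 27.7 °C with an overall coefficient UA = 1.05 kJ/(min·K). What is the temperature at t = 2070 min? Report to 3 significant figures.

30.6 °C

M c_p dT/dt = −UA(T − T_amb).
dT/dt = (T_ss − T)/τ with T_ss = T_amb = 27.700 °C, τ = M c_p/UA = 178·4.18/1.05 = 708.61 min.
Solution: T(t) = T_ss + (T₀ − T_ss) e^(−t/τ).
T(2070) = 27.700 + (53.800)·0.053868 = 30.598 °C.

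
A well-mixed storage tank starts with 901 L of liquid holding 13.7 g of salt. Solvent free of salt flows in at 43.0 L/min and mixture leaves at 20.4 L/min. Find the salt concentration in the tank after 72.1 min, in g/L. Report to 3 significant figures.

Total volume: dV/dt = Q_in − Q_out = 22.600 L/min, so V(t) = 901 + 22.600 t and V(72.1) = 2530.5 L.
Species balance (pure solvent in): dm/dt = −Q_out · m/V(t).
Separate: dm/m = −Q_out dt/V(t) ⇒ ln(m/m₀) = −(Q_out/(Q_in−Q_out)) ln(V/V₀).
m = m₀ (V₀/V)^(Q_out/(Q_in−Q_out)) = 13.7 × (901/2530.5)^(0.90265) = 5.3939 g.
C = m/V = 5.3939/2530.5 = 0.0021316 g/L.

0.00213 g/L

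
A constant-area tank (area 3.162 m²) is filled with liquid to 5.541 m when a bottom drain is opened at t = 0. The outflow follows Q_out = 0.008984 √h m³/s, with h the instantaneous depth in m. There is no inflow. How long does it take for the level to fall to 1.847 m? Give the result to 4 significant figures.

700.3 s

Unsteady balance on liquid volume: A dh/dt = −0.008984 √h.
∫ h^(−1/2) dh = −(0.008984/A) ∫ dt, giving 2√h = 2√h₀ − (0.008984/A) t.
t = 2A(√h₀ − √h)/0.008984 = 2·3.162·(√5.541 − √1.847)/0.008984
  = 6.32400 × (2.35393 − 1.35904) / 0.008984 = 700.320 s.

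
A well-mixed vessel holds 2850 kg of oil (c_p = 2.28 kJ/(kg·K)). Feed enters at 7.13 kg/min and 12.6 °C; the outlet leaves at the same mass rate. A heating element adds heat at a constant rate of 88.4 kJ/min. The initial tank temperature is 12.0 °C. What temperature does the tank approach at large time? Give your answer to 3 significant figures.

18.0 °C

Heat balance on the well-mixed liquid: M c_p dT/dt = ṁ c_p (T_in − T) + 88.4.
At steady state dT/dt = 0 ⇒ T_ss = T_in + Q̇/(ṁ c_p) = 12.6 + 88.4/(7.13·2.28) = 18.038 °C.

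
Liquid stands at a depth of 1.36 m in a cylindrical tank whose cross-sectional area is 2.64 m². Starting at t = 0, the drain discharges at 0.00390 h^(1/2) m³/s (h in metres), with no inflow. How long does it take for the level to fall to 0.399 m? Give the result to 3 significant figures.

724 s

With no inflow, A dh/dt = −0.00390 √h.
Separate and integrate: 2(√h − √h₀) = −(0.00390/A) t.
t = 2A(√h₀ − √h)/0.00390 = 2·2.64·(√1.36 − √0.399)/0.00390
  = 5.2800 × (1.1662 − 0.63166) / 0.00390 = 723.67 s.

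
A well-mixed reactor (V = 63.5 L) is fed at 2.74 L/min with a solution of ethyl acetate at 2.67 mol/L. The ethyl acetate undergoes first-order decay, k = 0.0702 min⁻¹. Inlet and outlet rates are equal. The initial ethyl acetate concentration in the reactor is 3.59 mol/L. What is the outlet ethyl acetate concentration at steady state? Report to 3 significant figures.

Accumulation = in − out − consumed: V dC/dt = Q C_in − Q C − k V C.
At steady state: 0 = Q C_in − (Q + kV) C_ss, so C_ss = Q C_in/(Q + kV).
C_ss = 2.74·2.67/(2.74 + 0.0702·63.5) = 7.3158/7.1977 = 1.0164 mol/L.

1.02 mol/L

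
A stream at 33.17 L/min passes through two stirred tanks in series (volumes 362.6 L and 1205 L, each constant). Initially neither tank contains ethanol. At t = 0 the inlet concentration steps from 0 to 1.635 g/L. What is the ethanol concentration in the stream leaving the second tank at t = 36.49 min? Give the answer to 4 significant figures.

Each tank obeys Vᵢ dCᵢ/dt = Q(Cᵢ₋₁ − Cᵢ), so τᵢ = Vᵢ/Q.
τ₁ = 362.6/33.17 = 10.9316 min; τ₂ = 1205/33.17 = 36.3280 min.
Solving the cascade with C₁(0)=C₂(0)=0 gives C₂(t) = C_in[1 − (τ₁ e^(−t/τ₁) − τ₂ e^(−t/τ₂))/(τ₁ − τ₂)].
At t = 36.49: e^(−t/τ₁) = 0.0355065, e^(−t/τ₂) = 0.366243.
C₂ = 1.635·[1 − (10.9316·0.0355065 − 36.3280·0.366243)/(-25.3964)] = 1.635·0.491396 = 0.803433 g/L.

0.8034 g/L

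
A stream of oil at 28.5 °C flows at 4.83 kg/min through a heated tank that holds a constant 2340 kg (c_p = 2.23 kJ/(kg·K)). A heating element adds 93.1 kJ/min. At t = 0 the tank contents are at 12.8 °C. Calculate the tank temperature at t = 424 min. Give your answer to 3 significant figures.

First-law balance (no shaft work): M c_p dT/dt = ṁ c_p (T_in − T) + 93.1.
τ = M/ṁ = 484.47 min; T_ss = T_in + Q̇/(ṁ c_p) = 28.5 + 93.1/(4.83·2.23) = 37.144 °C.
This is linear first-order; T(t) = T_ss + (T₀ − T_ss) e^(−t/τ).
T(424) = 37.144 + (-24.344)·e^(−424/484.47) = 37.144 + (-24.344)·0.41679 = 26.998 °C.

27.0 °C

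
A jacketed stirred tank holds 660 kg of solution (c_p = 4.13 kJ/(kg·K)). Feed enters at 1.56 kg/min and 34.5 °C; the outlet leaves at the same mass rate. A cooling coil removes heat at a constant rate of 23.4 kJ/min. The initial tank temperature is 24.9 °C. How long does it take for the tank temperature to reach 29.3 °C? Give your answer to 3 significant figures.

565 min

Heat balance on the well-mixed liquid: M c_p dT/dt = ṁ c_p (T_in − T) − 23.4.
τ = M/ṁ = 423.08 min; T_ss = T_in − Q̇/(ṁ c_p) = 30.868 °C.
T(t) = T_ss + (T₀ − T_ss) e^(−t/τ). Set T = 29.3:
e^(−t/τ) = (29.3 − 30.868)/(24.9 − 30.868) = 0.26274
t = −423.08 · ln(0.26274) = 565.48 min.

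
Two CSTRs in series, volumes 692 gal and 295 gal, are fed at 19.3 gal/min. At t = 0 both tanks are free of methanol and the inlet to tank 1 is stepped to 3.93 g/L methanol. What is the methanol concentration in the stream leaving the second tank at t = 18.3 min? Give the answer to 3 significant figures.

0.700 g/L

Time constants: τᵢ = Vᵢ/Q for each well-mixed tank.
τ₁ = 692/19.3 = 35.855 min; τ₂ = 295/19.3 = 15.285 min.
Tank 1: C₁ = C_in(1 − e^(−t/τ₁)). Tank 2 (τ₁ ≠ τ₂): C₂ = C_in[1 − (τ₁ e^(−t/τ₁) − τ₂ e^(−t/τ₂))/(τ₁ − τ₂)].
At t = 18.3: e^(−t/τ₁) = 0.60026, e^(−t/τ₂) = 0.30202.
C₂ = 3.93·[1 − (35.855·0.60026 − 15.285·0.30202)/(20.570)] = 3.93·0.17813 = 0.70003 g/L.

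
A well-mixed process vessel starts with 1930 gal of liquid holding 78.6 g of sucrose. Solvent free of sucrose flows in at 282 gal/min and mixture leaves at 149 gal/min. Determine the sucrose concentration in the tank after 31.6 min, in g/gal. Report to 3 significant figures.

0.00351 g/gal

Total volume: dV/dt = Q_in − Q_out = 133.00 gal/min, so V(t) = 1930 + 133.00 t and V(31.6) = 6132.8 gal.
No sucrose enters, so dm/dt = −Q_out · (m/V).
dm/m = −Q_out dt/(V₀ + 133.00 t); integrating gives ln(m/m₀) = −(Q_out/(Q_in−Q_out)) ln(V/V₀).
m = m₀ (V₀/V)^(Q_out/(Q_in−Q_out)) = 78.6 × (1930/6132.8)^(1.1203) = 21.524 g.
C = m/V = 21.524/6132.8 = 0.0035096 g/gal.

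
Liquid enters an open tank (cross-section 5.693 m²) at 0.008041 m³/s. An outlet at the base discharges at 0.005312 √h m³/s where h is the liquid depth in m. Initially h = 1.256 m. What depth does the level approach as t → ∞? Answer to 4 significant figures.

Level balance: A dh/dt = 0.008041 − 0.005312 √h. Setting dh/dt = 0:
Q_in = 0.005312 √h_ss ⇒ √h_ss = 0.008041/0.005312 = 1.51374.
h_ss = 1.51374² = 2.29142 m. (Since h₀ = 1.256 m < h_ss, the level will rise toward this value.)

2.291 m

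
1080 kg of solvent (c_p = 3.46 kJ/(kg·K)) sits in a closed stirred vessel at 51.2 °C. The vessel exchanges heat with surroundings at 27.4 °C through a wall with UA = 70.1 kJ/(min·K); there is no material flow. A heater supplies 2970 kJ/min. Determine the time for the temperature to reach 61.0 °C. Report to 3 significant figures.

M c_p dT/dt = −UA(T − T_amb) + Q̇.
τ = M c_p/UA = 53.307 min; T_ss = T_amb + Q̇/UA = 27.4 + 2970/70.1 = 69.768 °C.
T(t) = T_ss + (T₀ − T_ss)e^(−t/τ); set T = 61.0:
t = −τ ln[(T − T_ss)/(T₀ − T_ss)] = −53.307 · ln(0.47221) = 39.998 min.

40.0 min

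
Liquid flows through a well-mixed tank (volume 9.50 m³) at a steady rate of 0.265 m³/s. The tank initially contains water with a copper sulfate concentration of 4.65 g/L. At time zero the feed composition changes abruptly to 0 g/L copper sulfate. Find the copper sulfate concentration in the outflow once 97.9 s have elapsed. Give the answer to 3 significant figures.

Species balance on the tank: V dC/dt = Q(C_in − C).
Rewrite as dC/dt + C/τ = C_in/τ, τ = V/Q = 35.849 s.
Integrating: C(t) = C_in + (C₀ − C_in) e^(−t/τ).
C(97.9) = 0 + (4.65 − 0)·e^(−97.9/35.849) = 0 + (4.6500)·0.065161 = 0.30300 g/L.

0.303 g/L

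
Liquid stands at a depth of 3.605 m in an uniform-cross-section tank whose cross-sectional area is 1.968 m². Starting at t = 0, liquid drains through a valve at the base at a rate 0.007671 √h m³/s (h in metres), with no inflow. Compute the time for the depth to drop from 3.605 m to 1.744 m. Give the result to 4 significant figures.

296.6 s

A dh/dt = −Q_out = −0.007671 √h.
This is separable: 2 d(√h)/dt = −0.007671/A, so √h = √h₀ − (0.007671/(2A)) t.
t = 2A(√h₀ − √h)/0.007671 = 2·1.968·(√3.605 − √1.744)/0.007671
  = 3.93600 × (1.89868 − 1.32061) / 0.007671 = 296.612 s.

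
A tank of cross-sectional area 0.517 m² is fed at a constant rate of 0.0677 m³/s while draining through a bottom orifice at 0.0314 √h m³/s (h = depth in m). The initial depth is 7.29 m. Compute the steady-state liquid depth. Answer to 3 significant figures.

4.65 m

A dh/dt = Q_in − 0.0314 √h. Steady state requires inflow = outflow:
Q_in = 0.0314 √h_ss ⇒ √h_ss = 0.0677/0.0314 = 2.1561.
h_ss = 2.1561² = 4.6486 m. (Since h₀ = 7.29 m > h_ss, the level will fall toward this value.)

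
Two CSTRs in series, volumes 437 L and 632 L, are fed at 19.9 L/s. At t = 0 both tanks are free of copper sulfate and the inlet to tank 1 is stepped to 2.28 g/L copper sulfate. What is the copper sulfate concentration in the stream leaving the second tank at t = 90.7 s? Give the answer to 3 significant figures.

Time constants: τᵢ = Vᵢ/Q for each well-mixed tank.
τ₁ = 437/19.9 = 21.960 s; τ₂ = 632/19.9 = 31.759 s.
Solving the cascade with C₁(0)=C₂(0)=0 gives C₂(t) = C_in[1 − (τ₁ e^(−t/τ₁) − τ₂ e^(−t/τ₂))/(τ₁ − τ₂)].
At t = 90.7: e^(−t/τ₁) = 0.016078, e^(−t/τ₂) = 0.057504.
C₂ = 2.28·[1 − (21.960·0.016078 − 31.759·0.057504)/(-9.7990)] = 2.28·0.84966 = 1.9372 g/L.

1.94 g/L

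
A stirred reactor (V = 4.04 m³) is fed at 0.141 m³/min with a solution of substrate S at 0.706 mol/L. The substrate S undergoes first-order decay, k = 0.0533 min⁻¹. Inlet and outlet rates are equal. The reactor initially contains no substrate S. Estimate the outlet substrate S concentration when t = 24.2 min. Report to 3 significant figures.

0.246 mol/L

Species balance: V dC/dt = Q C_in − Q C − k V C.
dC/dt = (Q/V) C_in − (Q/V + k) C; effective rate a = Q/V + k = 0.034901 + 0.0533 = 0.088201 min⁻¹.
C_ss = Q C_in/(Q + kV) = 0.27936 mol/L; C(t) = C_ss + (C₀ − C_ss) e^(−a t).
C(24.2) = 0.27936 + (-0.27936)·e^(−0.088201·24.2) = 0.27936 + (-0.27936)·0.11831 = 0.24631 mol/L.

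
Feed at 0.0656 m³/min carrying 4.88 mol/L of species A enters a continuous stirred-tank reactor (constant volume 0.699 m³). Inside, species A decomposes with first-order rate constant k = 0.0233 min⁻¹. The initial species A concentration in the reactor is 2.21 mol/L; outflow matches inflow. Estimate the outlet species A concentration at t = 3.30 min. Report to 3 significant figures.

V dC/dt = Q(C_in − C) − k V C.
This is linear with rate a = Q/V + k = 0.11715 min⁻¹.
C_ss = Q C_in/(Q + kV) = 3.9094 mol/L; C(t) = C_ss + (C₀ − C_ss) e^(−a t).
C(3.30) = 3.9094 + (-1.6994)·e^(−0.11715·3.30) = 3.9094 + (-1.6994)·0.67937 = 2.7549 mol/L.

2.75 mol/L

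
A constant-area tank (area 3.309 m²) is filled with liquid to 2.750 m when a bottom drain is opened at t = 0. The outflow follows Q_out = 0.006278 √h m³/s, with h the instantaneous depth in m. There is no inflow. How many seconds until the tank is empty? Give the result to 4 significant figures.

1748 s

Volume balance on the tank: A dh/dt = −0.006278 √h.
∫ h^(−1/2) dh = −(0.006278/A) ∫ dt, giving 2√h = 2√h₀ − (0.006278/A) t.
Tank is empty when √h = 0: t_empty = 2A√h₀/0.006278.
t_empty = 2·3.309·√2.750/0.006278 = 6.61800·1.65831/0.006278 = 1748.12 s.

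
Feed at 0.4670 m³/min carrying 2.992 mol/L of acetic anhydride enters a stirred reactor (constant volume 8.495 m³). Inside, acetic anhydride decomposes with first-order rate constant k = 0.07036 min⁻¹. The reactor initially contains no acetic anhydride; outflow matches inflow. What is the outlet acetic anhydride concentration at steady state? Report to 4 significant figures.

Accumulation = in − out − consumed: V dC/dt = Q C_in − Q C − k V C.
Steady state (dC/dt = 0): C_ss = Q C_in/(Q + kV) = C_in/(1 + kV/Q).
C_ss = 0.4670·2.992/(0.4670 + 0.07036·8.495) = 1.39726/1.06471 = 1.31234 mol/L.

1.312 mol/L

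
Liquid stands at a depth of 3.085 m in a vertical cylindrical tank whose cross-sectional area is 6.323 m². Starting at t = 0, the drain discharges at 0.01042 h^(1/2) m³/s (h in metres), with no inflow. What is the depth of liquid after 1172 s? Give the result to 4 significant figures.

0.6252 m

Accumulation of liquid (constant cross-section A): A dh/dt = −0.01042 √h.
∫ h^(−1/2) dh = −(0.01042/A) ∫ dt, giving 2√h = 2√h₀ − (0.01042/A) t.
√h = √3.085 − 0.01042·1172/(2·6.323) = 1.75642 − 0.965700 = 0.790717.
h = 0.790717² = 0.625233 m.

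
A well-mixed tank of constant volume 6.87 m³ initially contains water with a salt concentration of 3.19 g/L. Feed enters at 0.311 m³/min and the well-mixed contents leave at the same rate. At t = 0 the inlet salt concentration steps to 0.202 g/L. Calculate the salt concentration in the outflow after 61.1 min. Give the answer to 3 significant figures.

Mass balance on the solute (V constant): V dC/dt = Q(C_in − C).
Rewrite as dC/dt + C/τ = C_in/τ, τ = V/Q = 22.090 min.
This is linear first-order; C(t) = C_in + (C₀ − C_in) e^(−t/τ).
C(61.1) = 0.202 + (3.19 − 0.202)·e^(−61.1/22.090) = 0.202 + (2.9880)·0.062916 = 0.38999 g/L.

0.390 g/L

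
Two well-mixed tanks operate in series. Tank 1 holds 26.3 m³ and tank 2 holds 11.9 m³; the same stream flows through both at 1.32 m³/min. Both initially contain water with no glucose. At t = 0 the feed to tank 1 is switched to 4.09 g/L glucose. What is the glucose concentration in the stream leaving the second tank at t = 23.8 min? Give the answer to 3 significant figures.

2.07 g/L

Each tank obeys Vᵢ dCᵢ/dt = Q(Cᵢ₋₁ − Cᵢ), so τᵢ = Vᵢ/Q.
τ₁ = 26.3/1.32 = 19.924 min; τ₂ = 11.9/1.32 = 9.0152 min.
Tank 1: C₁ = C_in(1 − e^(−t/τ₁)). Tank 2 (τ₁ ≠ τ₂): C₂ = C_in[1 − (τ₁ e^(−t/τ₁) − τ₂ e^(−t/τ₂))/(τ₁ − τ₂)].
At t = 23.8: e^(−t/τ₁) = 0.30285, e^(−t/τ₂) = 0.071361.
C₂ = 4.09·[1 − (19.924·0.30285 − 9.0152·0.071361)/(10.909)] = 4.09·0.50585 = 2.0689 g/L.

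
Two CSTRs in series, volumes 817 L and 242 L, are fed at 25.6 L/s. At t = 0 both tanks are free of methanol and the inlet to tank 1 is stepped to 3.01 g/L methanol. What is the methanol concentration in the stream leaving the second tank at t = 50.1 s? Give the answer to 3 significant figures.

2.13 g/L

Each tank obeys Vᵢ dCᵢ/dt = Q(Cᵢ₋₁ − Cᵢ), so τᵢ = Vᵢ/Q.
τ₁ = 817/25.6 = 31.914 s; τ₂ = 242/25.6 = 9.4531 s.
Tank 1: C₁ = C_in(1 − e^(−t/τ₁)). Tank 2 (τ₁ ≠ τ₂): C₂ = C_in[1 − (τ₁ e^(−t/τ₁) − τ₂ e^(−t/τ₂))/(τ₁ − τ₂)].
At t = 50.1: e^(−t/τ₁) = 0.20808, e^(−t/τ₂) = 0.0049924.
C₂ = 3.01·[1 − (31.914·0.20808 − 9.4531·0.0049924)/(22.461)] = 3.01·0.70645 = 2.1264 g/L.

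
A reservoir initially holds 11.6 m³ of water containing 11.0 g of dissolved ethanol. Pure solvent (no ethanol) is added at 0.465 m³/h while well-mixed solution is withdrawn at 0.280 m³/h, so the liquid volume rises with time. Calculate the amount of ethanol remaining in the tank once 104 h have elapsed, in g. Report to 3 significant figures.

2.50 g

Let m(t) be the amount of ethanol. Volume: V(t) = V₀ + (Q_in − Q_out) t = 11.6 + 0.18500 t; V(104) = 30.840 m³.
Solute balance: dm/dt = 0 − Q_out C = −Q_out m/V(t).
Separate: dm/m = −Q_out dt/V(t) ⇒ ln(m/m₀) = −(Q_out/(Q_in−Q_out)) ln(V/V₀).
m = m₀ (V₀/V)^(Q_out/(Q_in−Q_out)) = 11.0 × (11.6/30.840)^(1.5135) = 2.5042 g.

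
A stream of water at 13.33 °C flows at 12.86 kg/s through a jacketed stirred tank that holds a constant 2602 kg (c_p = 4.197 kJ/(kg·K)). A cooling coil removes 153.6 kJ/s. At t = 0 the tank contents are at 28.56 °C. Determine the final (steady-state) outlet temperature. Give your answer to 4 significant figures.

M c_p dT/dt = ṁ c_p (T_in − T) − Q̇.
At steady state dT/dt = 0 ⇒ T_ss = T_in − Q̇/(ṁ c_p) = 13.33 − 153.6/(12.86·4.197) = 10.4842 °C.

10.48 °C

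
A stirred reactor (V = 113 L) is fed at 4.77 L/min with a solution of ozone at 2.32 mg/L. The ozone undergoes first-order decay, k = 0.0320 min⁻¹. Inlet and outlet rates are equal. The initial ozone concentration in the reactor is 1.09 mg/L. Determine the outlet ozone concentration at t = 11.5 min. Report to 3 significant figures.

Species balance: V dC/dt = Q C_in − Q C − k V C.
This is linear with rate a = Q/V + k = 0.074212 min⁻¹.
C_ss = Q C_in/(Q + kV) = 1.3196 mg/L; C(t) = C_ss + (C₀ − C_ss) e^(−a t).
C(11.5) = 1.3196 + (-0.22963)·e^(−0.074212·11.5) = 1.3196 + (-0.22963)·0.42595 = 1.2218 mg/L.

1.22 mg/L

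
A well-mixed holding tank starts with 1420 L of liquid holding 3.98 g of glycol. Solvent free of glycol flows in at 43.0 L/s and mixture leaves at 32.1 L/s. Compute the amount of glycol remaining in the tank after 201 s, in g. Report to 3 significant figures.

0.255 g

Total volume: dV/dt = Q_in − Q_out = 10.900 L/s, so V(t) = 1420 + 10.900 t and V(201) = 3610.9 L.
Solute balance: dm/dt = 0 − Q_out C = −Q_out m/V(t).
dm/m = −Q_out dt/(V₀ + 10.900 t); integrating gives ln(m/m₀) = −(Q_out/(Q_in−Q_out)) ln(V/V₀).
m = m₀ (V₀/V)^(Q_out/(Q_in−Q_out)) = 3.98 × (1420/3610.9)^(2.9450) = 0.25481 g.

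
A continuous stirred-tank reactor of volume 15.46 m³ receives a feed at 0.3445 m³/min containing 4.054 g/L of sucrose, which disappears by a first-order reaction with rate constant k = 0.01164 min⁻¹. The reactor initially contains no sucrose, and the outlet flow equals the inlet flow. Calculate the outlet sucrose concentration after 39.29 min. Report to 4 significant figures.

1.961 g/L

V dC/dt = Q(C_in − C) − k V C.
dC/dt = (Q/V) C_in − (Q/V + k) C; effective rate a = Q/V + k = 0.0222833 + 0.01164 = 0.0339233 min⁻¹.
C_ss = Q C_in/(Q + kV) = 2.66296 g/L; C(t) = C_ss + (C₀ − C_ss) e^(−a t).
C(39.29) = 2.66296 + (-2.66296)·e^(−0.0339233·39.29) = 2.66296 + (-2.66296)·0.263725 = 1.96067 g/L.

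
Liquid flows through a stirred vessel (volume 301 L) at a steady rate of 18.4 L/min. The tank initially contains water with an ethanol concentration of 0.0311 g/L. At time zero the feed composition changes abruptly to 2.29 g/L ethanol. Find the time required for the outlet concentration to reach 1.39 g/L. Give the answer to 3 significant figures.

Species balance: V dC/dt = Q(C_in − C) ⇒ τ = V/Q = 16.359 min.
C(t) = C_in + (C₀ − C_in) e^(−t/τ). Set C = 1.39 and solve for t:
e^(−t/τ) = (C − C_in)/(C₀ − C_in) = (1.39 − 2.29)/(0.0311 − 2.29) = 0.39842
t = −τ ln(…) = 16.359 × 0.92024 = 15.054 min.

15.1 min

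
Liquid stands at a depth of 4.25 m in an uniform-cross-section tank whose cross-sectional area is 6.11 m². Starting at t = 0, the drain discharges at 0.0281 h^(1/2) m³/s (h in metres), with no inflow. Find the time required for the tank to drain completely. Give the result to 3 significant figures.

897 s

Mass balance (ρ constant): A dh/dt = −0.0281 √h.
Separate and integrate: 2(√h − √h₀) = −(0.0281/A) t.
Tank is empty when √h = 0: t_empty = 2A√h₀/0.0281.
t_empty = 2·6.11·√4.25/0.0281 = 12.220·2.0616/0.0281 = 896.52 s.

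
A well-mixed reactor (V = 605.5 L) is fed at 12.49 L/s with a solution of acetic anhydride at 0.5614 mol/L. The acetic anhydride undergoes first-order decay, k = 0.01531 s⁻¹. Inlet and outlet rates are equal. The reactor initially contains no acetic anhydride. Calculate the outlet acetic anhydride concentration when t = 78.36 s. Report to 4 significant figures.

Species balance: V dC/dt = Q C_in − Q C − k V C.
dC/dt = (Q/V) C_in − (Q/V + k) C; effective rate a = Q/V + k = 0.0206276 + 0.01531 = 0.0359376 s⁻¹.
C_ss = Q C_in/(Q + kV) = 0.322234 mol/L; C(t) = C_ss + (C₀ − C_ss) e^(−a t).
C(78.36) = 0.322234 + (-0.322234)·e^(−0.0359376·78.36) = 0.322234 + (-0.322234)·0.0598407 = 0.302952 mol/L.

0.3030 mol/L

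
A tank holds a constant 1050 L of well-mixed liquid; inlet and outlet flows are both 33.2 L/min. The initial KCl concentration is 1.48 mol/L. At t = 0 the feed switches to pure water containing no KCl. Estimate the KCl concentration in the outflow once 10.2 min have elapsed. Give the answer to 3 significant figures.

1.07 mol/L

Unsteady species balance (constant V, well mixed): V dC/dt = Q(C_in − C).
Time constant τ = V/Q = 1050/33.2 = 31.627 min.
Integrating: C(t) = C_in + (C₀ − C_in) e^(−t/τ).
C(10.2) = 0 + (1.48 − 0)·e^(−10.2/31.627) = 0 + (1.4800)·0.72433 = 1.0720 mol/L.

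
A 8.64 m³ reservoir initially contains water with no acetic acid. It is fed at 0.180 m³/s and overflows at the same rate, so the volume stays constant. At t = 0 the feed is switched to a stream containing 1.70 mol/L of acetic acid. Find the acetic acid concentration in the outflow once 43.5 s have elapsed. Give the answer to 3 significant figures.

1.01 mol/L

Unsteady species balance (constant V, well mixed): V dC/dt = Q(C_in − C).
Rewrite as dC/dt + C/τ = C_in/τ, τ = V/Q = 48.000 s.
Integrating: C(t) = C_in + (C₀ − C_in) e^(−t/τ).
C(43.5) = 1.70 + (0 − 1.70)·e^(−43.5/48.000) = 1.70 + (-1.7000)·0.40404 = 1.0131 mol/L.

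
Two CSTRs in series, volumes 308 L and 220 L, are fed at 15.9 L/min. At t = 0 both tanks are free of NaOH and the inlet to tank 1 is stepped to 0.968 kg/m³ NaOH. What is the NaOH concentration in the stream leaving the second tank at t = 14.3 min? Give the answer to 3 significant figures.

0.210 kg/m³

Species balance on tank i: dCᵢ/dt = (Cᵢ₋₁ − Cᵢ)/τᵢ with τᵢ = Vᵢ/Q.
τ₁ = 308/15.9 = 19.371 min; τ₂ = 220/15.9 = 13.836 min.
Tank 1: C₁ = C_in(1 − e^(−t/τ₁)). Tank 2 (τ₁ ≠ τ₂): C₂ = C_in[1 − (τ₁ e^(−t/τ₁) − τ₂ e^(−t/τ₂))/(τ₁ − τ₂)].
At t = 14.3: e^(−t/τ₁) = 0.47797, e^(−t/τ₂) = 0.35576.
C₂ = 0.968·[1 − (19.371·0.47797 − 13.836·0.35576)/(5.5346)] = 0.968·0.21652 = 0.20959 kg/m³.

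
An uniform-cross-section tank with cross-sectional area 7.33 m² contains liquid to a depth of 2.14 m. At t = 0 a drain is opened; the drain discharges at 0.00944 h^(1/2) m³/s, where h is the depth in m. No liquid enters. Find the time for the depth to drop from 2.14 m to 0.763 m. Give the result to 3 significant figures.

915 s

With no inflow, A dh/dt = −0.00944 √h.
Separate and integrate: 2(√h − √h₀) = −(0.00944/A) t.
t = 2A(√h₀ − √h)/0.00944 = 2·7.33·(√2.14 − √0.763)/0.00944
  = 14.660 × (1.4629 − 0.87350) / 0.00944 = 915.28 s.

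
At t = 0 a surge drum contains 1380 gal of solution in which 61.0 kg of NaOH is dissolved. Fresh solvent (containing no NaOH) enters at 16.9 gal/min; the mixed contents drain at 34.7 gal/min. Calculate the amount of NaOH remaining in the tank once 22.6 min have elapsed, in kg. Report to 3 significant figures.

Let m(t) be the amount of NaOH. Volume: V(t) = V₀ + (Q_in − Q_out) t = 1380 − 17.800 t; V(22.6) = 977.72 gal.
Solute balance: dm/dt = 0 − Q_out C = −Q_out m/V(t).
dm/m = −Q_out dt/(V₀ − 17.800 t); integrating gives ln(m/m₀) = −(Q_out/(Q_in−Q_out)) ln(V/V₀).
m = m₀ (V₀/V)^(Q_out/(Q_in−Q_out)) = 61.0 × (1380/977.72)^(-1.9494) = 31.158 kg.

31.2 kg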